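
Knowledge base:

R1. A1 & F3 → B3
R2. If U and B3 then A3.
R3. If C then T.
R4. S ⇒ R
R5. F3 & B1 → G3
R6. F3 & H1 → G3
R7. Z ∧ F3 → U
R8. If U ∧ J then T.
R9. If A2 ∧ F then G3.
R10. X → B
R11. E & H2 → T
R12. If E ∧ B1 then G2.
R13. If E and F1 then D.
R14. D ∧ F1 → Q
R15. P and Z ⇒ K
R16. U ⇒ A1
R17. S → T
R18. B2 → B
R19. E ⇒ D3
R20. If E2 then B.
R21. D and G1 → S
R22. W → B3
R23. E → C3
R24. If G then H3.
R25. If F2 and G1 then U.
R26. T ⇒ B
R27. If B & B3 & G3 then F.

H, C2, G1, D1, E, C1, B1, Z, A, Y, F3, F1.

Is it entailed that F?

G3  (by R5: F3, B1)
U  (by R7: Z, F3)
D  (by R13: E, F1)
A1  (by R16: U)
S  (by R21: D, G1)
B3  (by R1: A1, F3)
T  (by R17: S)
B  (by R26: T)
F  (by R27: B, B3, G3)

Yes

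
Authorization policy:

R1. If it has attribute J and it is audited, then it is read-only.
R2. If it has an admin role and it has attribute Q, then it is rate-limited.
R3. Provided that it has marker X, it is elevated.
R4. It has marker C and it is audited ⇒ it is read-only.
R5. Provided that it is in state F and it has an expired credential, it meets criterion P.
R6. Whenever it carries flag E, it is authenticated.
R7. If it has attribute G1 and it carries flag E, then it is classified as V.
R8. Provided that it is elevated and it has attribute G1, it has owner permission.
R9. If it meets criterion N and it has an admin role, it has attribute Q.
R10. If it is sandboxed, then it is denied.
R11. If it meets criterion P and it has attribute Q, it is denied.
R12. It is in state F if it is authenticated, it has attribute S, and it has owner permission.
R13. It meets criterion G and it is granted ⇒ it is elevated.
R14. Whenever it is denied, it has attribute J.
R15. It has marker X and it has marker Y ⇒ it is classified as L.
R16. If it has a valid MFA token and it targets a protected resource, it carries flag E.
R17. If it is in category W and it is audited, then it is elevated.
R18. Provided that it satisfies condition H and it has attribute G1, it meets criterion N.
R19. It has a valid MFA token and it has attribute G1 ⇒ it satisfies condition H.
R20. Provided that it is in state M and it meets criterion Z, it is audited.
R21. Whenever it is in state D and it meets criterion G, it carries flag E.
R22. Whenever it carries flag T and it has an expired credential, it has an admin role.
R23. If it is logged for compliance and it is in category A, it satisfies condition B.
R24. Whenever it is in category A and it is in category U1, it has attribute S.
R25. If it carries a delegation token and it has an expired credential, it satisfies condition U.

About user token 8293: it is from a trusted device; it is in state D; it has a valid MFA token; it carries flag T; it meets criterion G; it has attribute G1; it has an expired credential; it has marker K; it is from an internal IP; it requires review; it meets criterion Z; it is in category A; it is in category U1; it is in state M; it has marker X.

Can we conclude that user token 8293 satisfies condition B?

No

Forward chaining from the given facts derives: is elevated, has owner permission, satisfies condition H, is audited, carries flag E, has an admin role, has attribute S, is authenticated, is classified as V, is in state F, meets criterion N, meets criterion P, has attribute Q, is denied, has attribute J, is read-only, is rate-limited.
The only rule concluding "it satisfies condition B" is R23, which needs "it is logged for compliance"; that is never established.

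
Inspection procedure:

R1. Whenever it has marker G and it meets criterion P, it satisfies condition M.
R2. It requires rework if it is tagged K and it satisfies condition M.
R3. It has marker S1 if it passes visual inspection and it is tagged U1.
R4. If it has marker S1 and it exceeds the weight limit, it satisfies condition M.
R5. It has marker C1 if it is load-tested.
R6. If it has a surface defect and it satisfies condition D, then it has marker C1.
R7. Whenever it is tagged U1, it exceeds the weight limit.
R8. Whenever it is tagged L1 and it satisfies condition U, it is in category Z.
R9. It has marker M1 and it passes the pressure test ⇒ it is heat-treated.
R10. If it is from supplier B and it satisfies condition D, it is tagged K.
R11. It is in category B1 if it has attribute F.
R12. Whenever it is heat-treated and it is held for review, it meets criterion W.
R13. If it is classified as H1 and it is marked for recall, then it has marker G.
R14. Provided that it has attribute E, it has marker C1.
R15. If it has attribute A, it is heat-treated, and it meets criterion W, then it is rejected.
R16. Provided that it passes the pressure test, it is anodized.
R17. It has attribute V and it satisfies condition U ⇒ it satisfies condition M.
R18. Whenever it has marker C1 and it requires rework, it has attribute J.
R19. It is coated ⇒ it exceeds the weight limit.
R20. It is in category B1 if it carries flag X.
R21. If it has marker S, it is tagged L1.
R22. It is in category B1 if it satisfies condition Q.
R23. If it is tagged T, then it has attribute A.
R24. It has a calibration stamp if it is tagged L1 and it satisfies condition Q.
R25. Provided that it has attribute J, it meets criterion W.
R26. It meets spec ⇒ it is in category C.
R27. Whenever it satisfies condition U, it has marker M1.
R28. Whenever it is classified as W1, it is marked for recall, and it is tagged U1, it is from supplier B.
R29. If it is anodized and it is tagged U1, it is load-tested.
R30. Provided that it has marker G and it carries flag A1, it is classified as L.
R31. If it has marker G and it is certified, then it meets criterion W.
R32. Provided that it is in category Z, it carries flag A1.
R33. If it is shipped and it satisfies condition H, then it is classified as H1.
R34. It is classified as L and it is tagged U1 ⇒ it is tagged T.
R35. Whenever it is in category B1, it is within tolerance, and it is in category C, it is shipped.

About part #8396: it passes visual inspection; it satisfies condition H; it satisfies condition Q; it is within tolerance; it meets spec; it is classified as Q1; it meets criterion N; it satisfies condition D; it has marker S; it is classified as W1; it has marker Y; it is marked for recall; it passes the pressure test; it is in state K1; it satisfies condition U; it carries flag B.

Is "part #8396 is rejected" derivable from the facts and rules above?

Forward chaining from the given facts derives: is anodized, is tagged L1, is in category B1, has a calibration stamp, is in category C, has marker M1, is shipped, is in category Z, is heat-treated, carries flag A1, is classified as H1, has marker G, is classified as L.
The only rule concluding "it is rejected" is R15, which needs "it has attribute A"; that is never established.

No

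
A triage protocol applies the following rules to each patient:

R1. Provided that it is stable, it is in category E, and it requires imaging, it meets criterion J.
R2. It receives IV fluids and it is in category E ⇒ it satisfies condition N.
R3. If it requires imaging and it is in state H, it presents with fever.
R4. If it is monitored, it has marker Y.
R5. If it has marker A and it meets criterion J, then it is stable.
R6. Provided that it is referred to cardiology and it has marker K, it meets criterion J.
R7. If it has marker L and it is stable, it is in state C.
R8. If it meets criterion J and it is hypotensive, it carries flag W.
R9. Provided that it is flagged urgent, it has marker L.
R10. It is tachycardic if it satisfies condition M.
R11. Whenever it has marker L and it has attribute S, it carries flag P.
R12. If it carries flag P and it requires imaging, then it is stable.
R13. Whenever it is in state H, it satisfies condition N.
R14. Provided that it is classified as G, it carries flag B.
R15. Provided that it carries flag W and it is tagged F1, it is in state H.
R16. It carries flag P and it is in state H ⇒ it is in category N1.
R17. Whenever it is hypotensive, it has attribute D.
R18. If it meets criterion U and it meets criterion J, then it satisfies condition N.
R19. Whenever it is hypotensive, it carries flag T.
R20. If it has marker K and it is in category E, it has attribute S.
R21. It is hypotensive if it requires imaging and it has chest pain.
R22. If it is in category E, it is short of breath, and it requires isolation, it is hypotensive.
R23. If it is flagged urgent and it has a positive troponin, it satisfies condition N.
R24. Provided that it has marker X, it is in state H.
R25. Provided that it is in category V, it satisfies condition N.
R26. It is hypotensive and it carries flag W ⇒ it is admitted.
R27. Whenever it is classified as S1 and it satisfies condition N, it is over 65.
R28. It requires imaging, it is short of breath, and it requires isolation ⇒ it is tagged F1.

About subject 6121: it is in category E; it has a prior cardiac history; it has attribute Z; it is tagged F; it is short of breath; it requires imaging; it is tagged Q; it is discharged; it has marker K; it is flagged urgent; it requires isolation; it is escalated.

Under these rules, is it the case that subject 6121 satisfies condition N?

Yes

By R9 (it is flagged urgent): it has marker L.
By R20 (it has marker K, it is in category E): it has attribute S.
By R22 (it is in category E, it is short of breath, it requires isolation): it is hypotensive.
By R28 (it requires imaging, it is short of breath, it requires isolation): it is tagged F1.
By R11 (it has marker L, it has attribute S): it carries flag P.
By R12 (it carries flag P, it requires imaging): it is stable.
By R1 (it is stable, it is in category E, it requires imaging): it meets criterion J.
By R8 (it meets criterion J, it is hypotensive): it carries flag W.
By R15 (it carries flag W, it is tagged F1): it is in state H.
By R13 (it is in state H): it satisfies condition N.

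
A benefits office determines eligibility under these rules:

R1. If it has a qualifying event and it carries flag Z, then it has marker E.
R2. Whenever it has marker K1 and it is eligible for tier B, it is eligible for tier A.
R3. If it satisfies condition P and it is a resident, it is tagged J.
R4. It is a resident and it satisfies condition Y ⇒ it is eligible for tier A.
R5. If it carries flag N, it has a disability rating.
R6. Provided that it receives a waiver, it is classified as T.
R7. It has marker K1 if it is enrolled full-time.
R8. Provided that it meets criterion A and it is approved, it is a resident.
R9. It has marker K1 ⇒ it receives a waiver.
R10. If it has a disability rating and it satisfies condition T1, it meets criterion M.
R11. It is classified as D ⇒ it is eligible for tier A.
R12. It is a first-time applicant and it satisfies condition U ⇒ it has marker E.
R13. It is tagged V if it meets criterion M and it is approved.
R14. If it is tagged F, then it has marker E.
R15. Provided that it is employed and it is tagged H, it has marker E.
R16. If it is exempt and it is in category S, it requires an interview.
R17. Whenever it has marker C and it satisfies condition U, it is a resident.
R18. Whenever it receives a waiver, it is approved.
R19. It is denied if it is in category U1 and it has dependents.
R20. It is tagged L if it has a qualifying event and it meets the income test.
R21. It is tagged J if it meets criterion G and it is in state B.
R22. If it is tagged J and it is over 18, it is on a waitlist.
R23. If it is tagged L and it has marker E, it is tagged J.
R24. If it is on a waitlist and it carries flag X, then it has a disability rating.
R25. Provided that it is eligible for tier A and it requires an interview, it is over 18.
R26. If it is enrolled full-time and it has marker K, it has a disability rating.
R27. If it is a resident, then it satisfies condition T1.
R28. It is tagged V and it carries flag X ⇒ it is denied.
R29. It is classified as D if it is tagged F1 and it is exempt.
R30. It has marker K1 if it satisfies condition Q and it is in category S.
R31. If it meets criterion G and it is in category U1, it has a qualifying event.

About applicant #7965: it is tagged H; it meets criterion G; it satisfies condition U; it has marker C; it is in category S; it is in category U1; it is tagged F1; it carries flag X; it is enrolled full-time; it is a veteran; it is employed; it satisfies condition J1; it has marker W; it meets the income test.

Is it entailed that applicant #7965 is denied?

Forward chaining from the given facts derives: has marker K1, receives a waiver, has marker E, is a resident, is approved, satisfies condition T1, has a qualifying event, is classified as T, is tagged L, is tagged J.
Rules concluding "it is denied": R19 needs "it has dependents"; R28 needs "it is tagged V" — none of these are established.

No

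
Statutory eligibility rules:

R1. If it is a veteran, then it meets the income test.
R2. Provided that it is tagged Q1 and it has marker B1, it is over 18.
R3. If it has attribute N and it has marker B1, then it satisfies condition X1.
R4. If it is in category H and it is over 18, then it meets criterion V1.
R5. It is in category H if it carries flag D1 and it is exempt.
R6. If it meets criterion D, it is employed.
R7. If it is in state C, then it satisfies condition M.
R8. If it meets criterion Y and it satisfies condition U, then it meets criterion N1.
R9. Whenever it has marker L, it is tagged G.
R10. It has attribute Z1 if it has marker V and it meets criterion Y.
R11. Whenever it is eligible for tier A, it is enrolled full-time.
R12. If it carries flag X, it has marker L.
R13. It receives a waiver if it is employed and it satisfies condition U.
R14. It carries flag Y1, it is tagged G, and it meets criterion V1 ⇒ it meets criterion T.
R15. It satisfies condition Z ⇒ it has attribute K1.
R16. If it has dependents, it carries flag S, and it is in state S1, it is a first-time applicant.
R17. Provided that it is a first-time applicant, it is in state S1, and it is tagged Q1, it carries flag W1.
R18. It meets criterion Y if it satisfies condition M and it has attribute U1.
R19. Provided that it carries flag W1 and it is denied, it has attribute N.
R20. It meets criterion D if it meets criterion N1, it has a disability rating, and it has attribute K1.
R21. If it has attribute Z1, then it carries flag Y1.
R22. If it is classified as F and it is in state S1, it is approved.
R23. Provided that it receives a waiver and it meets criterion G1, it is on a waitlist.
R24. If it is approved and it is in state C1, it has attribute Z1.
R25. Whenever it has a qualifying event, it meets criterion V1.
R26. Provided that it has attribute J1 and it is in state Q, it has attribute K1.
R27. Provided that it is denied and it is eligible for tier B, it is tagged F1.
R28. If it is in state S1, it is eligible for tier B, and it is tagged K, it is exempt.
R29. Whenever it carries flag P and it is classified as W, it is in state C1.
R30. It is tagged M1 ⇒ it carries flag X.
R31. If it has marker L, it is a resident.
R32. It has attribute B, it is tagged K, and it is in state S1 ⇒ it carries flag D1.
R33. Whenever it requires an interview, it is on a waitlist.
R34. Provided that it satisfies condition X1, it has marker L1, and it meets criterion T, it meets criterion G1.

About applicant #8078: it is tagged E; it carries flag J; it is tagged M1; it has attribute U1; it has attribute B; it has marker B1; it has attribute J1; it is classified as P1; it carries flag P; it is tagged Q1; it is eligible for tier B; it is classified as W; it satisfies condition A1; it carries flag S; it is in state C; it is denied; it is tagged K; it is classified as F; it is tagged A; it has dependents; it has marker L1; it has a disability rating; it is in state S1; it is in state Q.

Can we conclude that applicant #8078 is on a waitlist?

No

Forward chaining from the given facts derives: is over 18, satisfies condition M, is a first-time applicant, carries flag W1, meets criterion Y, has attribute N, is approved, has attribute K1, is tagged F1, is exempt, is in state C1, carries flag X, carries flag D1, satisfies condition X1, is in category H, has marker L, has attribute Z1, is a resident, meets criterion V1, is tagged G, carries flag Y1, meets criterion T, meets criterion G1.
Rules concluding "it is on a waitlist": R23 needs "it receives a waiver"; R33 needs "it requires an interview" — none of these are established.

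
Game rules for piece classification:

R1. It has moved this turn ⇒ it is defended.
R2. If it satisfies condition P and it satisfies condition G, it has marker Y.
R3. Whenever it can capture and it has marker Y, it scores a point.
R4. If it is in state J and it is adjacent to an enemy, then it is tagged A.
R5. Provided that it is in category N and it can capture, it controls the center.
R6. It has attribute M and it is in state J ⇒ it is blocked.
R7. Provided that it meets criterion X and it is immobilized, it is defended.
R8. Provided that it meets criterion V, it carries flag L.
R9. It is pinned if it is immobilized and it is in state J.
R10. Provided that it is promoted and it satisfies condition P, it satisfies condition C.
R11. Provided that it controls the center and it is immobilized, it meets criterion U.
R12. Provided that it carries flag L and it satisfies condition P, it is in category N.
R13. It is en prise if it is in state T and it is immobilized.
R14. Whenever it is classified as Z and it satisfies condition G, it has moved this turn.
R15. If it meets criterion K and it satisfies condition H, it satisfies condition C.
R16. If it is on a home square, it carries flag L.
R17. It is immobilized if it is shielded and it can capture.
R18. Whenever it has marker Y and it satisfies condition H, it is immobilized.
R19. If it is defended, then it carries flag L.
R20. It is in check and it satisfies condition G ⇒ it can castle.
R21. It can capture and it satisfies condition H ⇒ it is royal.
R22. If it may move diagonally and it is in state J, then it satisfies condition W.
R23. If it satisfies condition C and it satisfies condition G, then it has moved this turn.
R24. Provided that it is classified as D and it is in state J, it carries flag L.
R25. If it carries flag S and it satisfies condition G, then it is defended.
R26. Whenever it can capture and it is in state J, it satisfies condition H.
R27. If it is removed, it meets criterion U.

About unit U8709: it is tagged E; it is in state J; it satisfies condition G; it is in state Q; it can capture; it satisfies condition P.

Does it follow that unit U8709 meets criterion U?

Forward chaining from the given facts derives: has marker Y, scores a point, satisfies condition H, is immobilized, is royal, is pinned.
Rules concluding "it meets criterion U": R11 needs "it controls the center"; R27 needs "it is removed" — none of these are established.

No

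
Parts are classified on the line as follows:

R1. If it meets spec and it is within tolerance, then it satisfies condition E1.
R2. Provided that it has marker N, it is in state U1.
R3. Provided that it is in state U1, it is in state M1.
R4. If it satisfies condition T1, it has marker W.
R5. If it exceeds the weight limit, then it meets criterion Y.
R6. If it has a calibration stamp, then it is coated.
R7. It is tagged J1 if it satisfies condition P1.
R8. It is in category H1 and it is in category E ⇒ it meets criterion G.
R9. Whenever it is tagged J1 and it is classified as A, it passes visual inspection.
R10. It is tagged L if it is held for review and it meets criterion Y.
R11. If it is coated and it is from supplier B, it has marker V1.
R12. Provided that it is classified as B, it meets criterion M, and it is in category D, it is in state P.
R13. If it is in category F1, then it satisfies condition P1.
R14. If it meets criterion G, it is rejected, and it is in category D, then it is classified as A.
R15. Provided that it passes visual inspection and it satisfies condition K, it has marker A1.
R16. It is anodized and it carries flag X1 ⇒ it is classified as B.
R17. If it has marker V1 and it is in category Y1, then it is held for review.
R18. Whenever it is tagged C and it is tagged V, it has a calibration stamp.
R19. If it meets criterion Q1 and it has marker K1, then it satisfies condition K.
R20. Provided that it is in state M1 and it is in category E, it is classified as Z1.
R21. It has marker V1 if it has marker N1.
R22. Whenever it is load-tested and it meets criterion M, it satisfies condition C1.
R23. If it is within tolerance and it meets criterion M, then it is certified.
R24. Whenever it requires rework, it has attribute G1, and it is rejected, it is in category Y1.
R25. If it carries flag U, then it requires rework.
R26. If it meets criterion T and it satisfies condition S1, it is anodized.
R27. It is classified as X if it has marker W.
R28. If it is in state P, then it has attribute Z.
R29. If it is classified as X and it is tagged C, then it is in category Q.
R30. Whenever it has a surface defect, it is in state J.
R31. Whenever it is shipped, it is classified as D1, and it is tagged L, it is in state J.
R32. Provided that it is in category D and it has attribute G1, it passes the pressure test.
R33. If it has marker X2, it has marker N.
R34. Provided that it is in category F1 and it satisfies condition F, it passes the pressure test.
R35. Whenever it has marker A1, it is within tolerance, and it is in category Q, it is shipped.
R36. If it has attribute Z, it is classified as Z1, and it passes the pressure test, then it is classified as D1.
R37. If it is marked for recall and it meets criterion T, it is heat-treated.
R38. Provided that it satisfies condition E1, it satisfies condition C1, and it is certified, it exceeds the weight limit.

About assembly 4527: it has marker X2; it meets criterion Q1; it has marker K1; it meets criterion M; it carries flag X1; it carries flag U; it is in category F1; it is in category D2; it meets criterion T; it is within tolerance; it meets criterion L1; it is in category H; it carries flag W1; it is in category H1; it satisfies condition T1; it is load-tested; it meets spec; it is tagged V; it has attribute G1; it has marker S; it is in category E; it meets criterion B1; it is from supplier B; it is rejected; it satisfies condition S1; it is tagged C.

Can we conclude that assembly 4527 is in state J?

No

Forward chaining from the given facts derives: satisfies condition E1, has marker W, meets criterion G, satisfies condition P1, has a calibration stamp, satisfies condition K, satisfies condition C1, is certified, requires rework, is anodized, is classified as X, is in category Q, has marker N, exceeds the weight limit, is in state U1, is in state M1, meets criterion Y, is coated, is tagged J1, has marker V1, is classified as B, is classified as Z1, is in category Y1, is held for review, is tagged L.
Rules concluding "it is in state J": R30 needs "it has a surface defect"; R31 needs "it is shipped" — none of these are established.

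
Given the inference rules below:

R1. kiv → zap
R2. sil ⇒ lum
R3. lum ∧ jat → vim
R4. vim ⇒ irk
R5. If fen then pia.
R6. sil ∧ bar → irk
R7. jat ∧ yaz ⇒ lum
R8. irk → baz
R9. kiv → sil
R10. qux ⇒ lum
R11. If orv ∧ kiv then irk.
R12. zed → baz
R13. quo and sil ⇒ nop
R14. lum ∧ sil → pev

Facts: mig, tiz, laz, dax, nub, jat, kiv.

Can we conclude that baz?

Yes

sil  (by R9: kiv)
lum  (by R2: sil)
vim  (by R3: lum, jat)
irk  (by R4: vim)
baz  (by R8: irk)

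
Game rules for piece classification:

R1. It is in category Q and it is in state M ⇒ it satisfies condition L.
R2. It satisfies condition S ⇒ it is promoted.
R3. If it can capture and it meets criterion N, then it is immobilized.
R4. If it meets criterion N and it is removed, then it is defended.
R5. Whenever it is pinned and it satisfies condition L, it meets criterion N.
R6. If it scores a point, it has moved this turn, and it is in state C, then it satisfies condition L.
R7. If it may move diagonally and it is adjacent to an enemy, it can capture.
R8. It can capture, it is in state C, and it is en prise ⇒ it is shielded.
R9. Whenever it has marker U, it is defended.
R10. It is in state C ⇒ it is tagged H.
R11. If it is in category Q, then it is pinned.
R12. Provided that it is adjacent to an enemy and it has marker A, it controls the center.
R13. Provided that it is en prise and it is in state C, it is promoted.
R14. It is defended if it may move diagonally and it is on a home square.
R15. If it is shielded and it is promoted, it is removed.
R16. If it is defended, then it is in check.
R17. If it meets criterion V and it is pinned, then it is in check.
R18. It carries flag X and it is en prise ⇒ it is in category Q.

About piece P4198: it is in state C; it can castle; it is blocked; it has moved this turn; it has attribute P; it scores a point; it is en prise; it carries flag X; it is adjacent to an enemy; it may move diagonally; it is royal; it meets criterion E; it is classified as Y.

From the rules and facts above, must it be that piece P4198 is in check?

By R6 (it scores a point, it has moved this turn, it is in state C): it satisfies condition L.
By R7 (it may move diagonally, it is adjacent to an enemy): it can capture.
By R8 (it can capture, it is in state C, it is en prise): it is shielded.
By R13 (it is en prise, it is in state C): it is promoted.
By R15 (it is shielded, it is promoted): it is removed.
By R18 (it carries flag X, it is en prise): it is in category Q.
By R11 (it is in category Q): it is pinned.
By R5 (it is pinned, it satisfies condition L): it meets criterion N.
By R4 (it meets criterion N, it is removed): it is defended.
By R16 (it is defended): it is in check.

Yes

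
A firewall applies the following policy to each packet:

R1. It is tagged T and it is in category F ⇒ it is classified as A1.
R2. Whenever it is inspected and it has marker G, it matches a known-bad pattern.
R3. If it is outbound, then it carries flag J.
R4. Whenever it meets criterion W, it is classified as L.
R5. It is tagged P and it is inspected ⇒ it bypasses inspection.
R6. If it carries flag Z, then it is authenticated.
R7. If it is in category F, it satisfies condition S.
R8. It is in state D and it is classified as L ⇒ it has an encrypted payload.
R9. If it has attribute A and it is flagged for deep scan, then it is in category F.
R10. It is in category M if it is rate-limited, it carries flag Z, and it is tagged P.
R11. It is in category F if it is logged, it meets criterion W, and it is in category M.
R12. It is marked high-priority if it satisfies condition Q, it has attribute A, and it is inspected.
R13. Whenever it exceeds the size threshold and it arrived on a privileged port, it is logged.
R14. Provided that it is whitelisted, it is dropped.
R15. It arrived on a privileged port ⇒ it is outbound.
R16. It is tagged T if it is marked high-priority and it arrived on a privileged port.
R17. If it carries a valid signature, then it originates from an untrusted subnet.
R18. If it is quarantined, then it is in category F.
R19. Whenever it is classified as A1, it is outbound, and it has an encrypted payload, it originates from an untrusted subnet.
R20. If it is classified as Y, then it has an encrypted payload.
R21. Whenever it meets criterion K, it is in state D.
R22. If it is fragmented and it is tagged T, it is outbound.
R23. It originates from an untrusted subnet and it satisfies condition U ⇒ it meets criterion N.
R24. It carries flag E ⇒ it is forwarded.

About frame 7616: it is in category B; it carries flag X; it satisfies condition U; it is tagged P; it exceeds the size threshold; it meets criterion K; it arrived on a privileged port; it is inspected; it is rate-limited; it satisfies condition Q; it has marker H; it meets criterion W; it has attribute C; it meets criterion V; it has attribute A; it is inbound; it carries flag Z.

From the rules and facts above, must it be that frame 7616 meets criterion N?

By R4 (it meets criterion W): it is classified as L.
By R10 (it is rate-limited, it carries flag Z, it is tagged P): it is in category M.
By R12 (it satisfies condition Q, it has attribute A, it is inspected): it is marked high-priority.
By R13 (it exceeds the size threshold, it arrived on a privileged port): it is logged.
By R15 (it arrived on a privileged port): it is outbound.
By R16 (it is marked high-priority, it arrived on a privileged port): it is tagged T.
By R21 (it meets criterion K): it is in state D.
By R8 (it is in state D, it is classified as L): it has an encrypted payload.
By R11 (it is logged, it meets criterion W, it is in category M): it is in category F.
By R1 (it is tagged T, it is in category F): it is classified as A1.
By R19 (it is classified as A1, it is outbound, it has an encrypted payload): it originates from an untrusted subnet.
By R23 (it originates from an untrusted subnet, it satisfies condition U): it meets criterion N.

Yes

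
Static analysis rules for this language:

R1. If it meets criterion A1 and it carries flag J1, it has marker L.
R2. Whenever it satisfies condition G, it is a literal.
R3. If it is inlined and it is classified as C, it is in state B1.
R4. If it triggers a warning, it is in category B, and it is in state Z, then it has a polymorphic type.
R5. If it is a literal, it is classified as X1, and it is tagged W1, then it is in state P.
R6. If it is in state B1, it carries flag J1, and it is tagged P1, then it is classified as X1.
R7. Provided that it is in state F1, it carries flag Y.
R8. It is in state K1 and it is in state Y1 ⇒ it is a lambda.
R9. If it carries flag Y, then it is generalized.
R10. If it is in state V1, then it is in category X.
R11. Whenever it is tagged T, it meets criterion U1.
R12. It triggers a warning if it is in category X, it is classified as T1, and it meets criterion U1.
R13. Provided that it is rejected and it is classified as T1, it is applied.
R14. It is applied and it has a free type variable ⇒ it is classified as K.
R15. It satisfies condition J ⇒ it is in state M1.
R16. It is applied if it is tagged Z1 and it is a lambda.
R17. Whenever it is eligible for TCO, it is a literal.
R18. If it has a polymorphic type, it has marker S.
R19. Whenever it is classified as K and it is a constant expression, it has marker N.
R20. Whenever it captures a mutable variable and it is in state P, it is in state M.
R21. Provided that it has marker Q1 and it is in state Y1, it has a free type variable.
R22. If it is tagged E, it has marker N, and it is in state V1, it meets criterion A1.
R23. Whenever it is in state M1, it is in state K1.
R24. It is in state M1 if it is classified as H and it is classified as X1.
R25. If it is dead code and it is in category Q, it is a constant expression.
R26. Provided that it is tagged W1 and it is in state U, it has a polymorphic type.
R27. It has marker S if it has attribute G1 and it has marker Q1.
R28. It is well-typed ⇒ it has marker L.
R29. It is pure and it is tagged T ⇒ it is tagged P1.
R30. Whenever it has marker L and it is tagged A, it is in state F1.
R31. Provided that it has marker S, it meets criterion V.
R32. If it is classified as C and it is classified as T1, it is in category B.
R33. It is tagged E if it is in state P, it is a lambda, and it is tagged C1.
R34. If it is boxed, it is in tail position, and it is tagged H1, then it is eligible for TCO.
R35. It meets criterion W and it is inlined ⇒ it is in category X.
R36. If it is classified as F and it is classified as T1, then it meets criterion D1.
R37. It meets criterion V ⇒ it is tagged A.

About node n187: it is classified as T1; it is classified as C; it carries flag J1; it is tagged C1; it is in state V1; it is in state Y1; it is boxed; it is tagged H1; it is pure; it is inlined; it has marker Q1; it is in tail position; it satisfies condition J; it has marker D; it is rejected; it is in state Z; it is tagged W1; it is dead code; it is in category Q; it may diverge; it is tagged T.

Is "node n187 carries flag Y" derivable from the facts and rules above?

Yes

By R3 (it is inlined, it is classified as C): it is in state B1.
By R10 (it is in state V1): it is in category X.
By R11 (it is tagged T): it meets criterion U1.
By R12 (it is in category X, it is classified as T1, it meets criterion U1): it triggers a warning.
By R13 (it is rejected, it is classified as T1): it is applied.
By R15 (it satisfies condition J): it is in state M1.
By R21 (it has marker Q1, it is in state Y1): it has a free type variable.
By R23 (it is in state M1): it is in state K1.
By R25 (it is dead code, it is in category Q): it is a constant expression.
By R29 (it is pure, it is tagged T): it is tagged P1.
By R32 (it is classified as C, it is classified as T1): it is in category B.
By R34 (it is boxed, it is in tail position, it is tagged H1): it is eligible for TCO.
By R4 (it triggers a warning, it is in category B, it is in state Z): it has a polymorphic type.
By R6 (it is in state B1, it carries flag J1, it is tagged P1): it is classified as X1.
By R8 (it is in state K1, it is in state Y1): it is a lambda.
By R14 (it is applied, it has a free type variable): it is classified as K.
By R17 (it is eligible for TCO): it is a literal.
By R18 (it has a polymorphic type): it has marker S.
By R19 (it is classified as K, it is a constant expression): it has marker N.
By R31 (it has marker S): it meets criterion V.
By R37 (it meets criterion V): it is tagged A.
By R5 (it is a literal, it is classified as X1, it is tagged W1): it is in state P.
By R33 (it is in state P, it is a lambda, it is tagged C1): it is tagged E.
By R22 (it is tagged E, it has marker N, it is in state V1): it meets criterion A1.
By R1 (it meets criterion A1, it carries flag J1): it has marker L.
By R30 (it has marker L, it is tagged A): it is in state F1.
By R7 (it is in state F1): it carries flag Y.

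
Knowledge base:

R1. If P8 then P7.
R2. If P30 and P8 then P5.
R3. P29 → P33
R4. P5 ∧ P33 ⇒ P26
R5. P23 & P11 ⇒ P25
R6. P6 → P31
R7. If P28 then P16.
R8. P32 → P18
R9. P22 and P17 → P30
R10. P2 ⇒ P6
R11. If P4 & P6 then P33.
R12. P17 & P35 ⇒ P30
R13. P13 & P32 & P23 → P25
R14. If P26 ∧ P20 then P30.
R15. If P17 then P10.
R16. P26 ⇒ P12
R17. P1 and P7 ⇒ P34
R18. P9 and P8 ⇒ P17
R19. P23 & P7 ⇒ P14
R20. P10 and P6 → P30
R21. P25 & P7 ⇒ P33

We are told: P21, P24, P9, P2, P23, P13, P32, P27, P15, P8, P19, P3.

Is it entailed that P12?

P7  (by R1: P8)
P6  (by R10: P2)
P25  (by R13: P13, P32, P23)
P17  (by R18: P9, P8)
P33  (by R21: P25, P7)
P10  (by R15: P17)
P30  (by R20: P10, P6)
P5  (by R2: P30, P8)
P26  (by R4: P5, P33)
P12  (by R16: P26)

Yes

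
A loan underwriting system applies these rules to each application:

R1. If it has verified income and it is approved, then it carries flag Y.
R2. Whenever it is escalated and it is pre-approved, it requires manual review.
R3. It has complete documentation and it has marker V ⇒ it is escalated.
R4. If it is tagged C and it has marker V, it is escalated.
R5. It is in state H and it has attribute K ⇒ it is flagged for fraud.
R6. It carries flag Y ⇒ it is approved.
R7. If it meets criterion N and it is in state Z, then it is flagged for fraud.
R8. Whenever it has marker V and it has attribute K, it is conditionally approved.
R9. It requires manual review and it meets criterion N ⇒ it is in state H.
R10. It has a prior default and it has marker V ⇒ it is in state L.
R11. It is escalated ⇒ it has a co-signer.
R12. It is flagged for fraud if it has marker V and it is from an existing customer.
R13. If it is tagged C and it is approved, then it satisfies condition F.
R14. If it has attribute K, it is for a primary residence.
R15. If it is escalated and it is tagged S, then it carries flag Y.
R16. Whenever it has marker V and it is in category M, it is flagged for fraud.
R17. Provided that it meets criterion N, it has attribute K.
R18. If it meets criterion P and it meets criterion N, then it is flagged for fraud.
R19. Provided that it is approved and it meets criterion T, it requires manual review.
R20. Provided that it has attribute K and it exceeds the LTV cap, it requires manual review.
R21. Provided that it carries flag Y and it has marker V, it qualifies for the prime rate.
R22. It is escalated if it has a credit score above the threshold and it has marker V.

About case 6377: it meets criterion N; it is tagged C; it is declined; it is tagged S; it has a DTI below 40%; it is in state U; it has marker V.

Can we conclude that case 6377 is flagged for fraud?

Forward chaining from the given facts derives: is escalated, has a co-signer, carries flag Y, has attribute K, qualifies for the prime rate, is approved, is conditionally approved, satisfies condition F, is for a primary residence.
Rules concluding "it is flagged for fraud": R5 needs "it is in state H"; R7 needs "it is in state Z"; R12 needs "it is from an existing customer"; R16 needs "it is in category M"; R18 needs "it meets criterion P" — none of these are established.

No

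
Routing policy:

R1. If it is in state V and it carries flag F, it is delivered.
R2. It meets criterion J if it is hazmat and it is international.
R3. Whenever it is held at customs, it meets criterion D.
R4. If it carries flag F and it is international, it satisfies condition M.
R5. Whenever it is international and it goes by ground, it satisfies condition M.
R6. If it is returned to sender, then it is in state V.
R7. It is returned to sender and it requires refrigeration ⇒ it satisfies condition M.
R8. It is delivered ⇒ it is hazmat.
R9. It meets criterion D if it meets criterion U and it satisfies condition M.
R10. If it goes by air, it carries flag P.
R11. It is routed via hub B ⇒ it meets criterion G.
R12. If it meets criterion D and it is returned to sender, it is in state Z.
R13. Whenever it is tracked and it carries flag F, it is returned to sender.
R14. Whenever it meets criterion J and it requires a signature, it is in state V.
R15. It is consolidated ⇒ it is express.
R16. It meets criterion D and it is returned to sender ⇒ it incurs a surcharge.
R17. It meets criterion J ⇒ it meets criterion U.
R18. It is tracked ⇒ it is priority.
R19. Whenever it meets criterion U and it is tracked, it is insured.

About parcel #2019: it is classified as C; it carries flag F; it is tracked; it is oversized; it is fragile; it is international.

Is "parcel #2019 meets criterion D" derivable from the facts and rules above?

Yes

By R4 (it carries flag F, it is international): it satisfies condition M.
By R13 (it is tracked, it carries flag F): it is returned to sender.
By R6 (it is returned to sender): it is in state V.
By R1 (it is in state V, it carries flag F): it is delivered.
By R8 (it is delivered): it is hazmat.
By R2 (it is hazmat, it is international): it meets criterion J.
By R17 (it meets criterion J): it meets criterion U.
By R9 (it meets criterion U, it satisfies condition M): it meets criterion D.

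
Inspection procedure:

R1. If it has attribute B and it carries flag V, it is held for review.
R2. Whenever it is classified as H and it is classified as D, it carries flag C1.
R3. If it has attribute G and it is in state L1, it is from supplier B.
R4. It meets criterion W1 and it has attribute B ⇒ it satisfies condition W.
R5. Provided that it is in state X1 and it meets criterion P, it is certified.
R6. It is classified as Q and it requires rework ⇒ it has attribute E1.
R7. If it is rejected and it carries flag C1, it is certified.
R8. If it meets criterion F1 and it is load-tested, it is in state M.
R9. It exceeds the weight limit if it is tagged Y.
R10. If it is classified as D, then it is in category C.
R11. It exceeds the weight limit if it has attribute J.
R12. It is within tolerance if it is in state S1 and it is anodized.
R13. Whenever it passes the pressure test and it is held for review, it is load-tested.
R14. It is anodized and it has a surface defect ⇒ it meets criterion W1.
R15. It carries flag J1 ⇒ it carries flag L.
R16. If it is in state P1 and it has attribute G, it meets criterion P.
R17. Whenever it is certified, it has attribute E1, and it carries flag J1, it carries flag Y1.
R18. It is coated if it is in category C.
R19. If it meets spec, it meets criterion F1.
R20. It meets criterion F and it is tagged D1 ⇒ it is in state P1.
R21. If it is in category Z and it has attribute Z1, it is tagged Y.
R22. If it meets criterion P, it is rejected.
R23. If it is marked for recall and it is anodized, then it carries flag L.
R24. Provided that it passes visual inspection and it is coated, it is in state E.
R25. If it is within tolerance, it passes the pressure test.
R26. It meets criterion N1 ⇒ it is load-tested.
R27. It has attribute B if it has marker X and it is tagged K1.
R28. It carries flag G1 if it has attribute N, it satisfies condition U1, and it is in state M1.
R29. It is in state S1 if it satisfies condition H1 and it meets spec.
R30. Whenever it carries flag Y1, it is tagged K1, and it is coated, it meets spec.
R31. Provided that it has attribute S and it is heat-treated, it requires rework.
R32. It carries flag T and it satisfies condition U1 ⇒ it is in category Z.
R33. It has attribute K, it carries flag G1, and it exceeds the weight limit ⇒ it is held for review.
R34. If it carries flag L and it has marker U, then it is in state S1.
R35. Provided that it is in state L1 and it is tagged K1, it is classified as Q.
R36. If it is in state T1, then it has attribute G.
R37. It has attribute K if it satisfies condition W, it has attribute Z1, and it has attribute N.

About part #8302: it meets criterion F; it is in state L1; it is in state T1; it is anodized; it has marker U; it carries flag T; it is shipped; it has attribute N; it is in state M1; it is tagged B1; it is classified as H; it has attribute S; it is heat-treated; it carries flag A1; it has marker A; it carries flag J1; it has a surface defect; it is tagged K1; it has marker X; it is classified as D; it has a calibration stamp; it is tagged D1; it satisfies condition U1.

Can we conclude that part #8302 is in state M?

No

Forward chaining from the given facts derives: carries flag C1, is in category C, meets criterion W1, carries flag L, is coated, is in state P1, has attribute B, carries flag G1, requires rework, is in category Z, is in state S1, is classified as Q, has attribute G, is from supplier B, satisfies condition W, has attribute E1, is within tolerance, meets criterion P, is rejected, passes the pressure test, is certified, carries flag Y1, meets spec, meets criterion F1.
The only rule concluding "it is in state M" is R8, which needs "it is load-tested"; that is never established.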